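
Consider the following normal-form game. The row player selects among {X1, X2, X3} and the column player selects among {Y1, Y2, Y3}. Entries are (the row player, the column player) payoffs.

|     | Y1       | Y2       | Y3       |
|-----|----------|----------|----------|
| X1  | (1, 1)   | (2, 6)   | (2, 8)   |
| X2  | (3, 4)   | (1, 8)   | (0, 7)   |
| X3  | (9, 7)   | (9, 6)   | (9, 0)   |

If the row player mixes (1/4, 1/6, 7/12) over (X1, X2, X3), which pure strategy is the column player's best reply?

Y2

The column player's best reply maximizes expected payoff against the mix.
Y1: (1/4)·1 + (1/6)·4 + (7/12)·7 = 5
Y2: (1/4)·6 + (1/6)·8 + (7/12)·6 = 19/3
Y3: (1/4)·8 + (1/6)·7 + (7/12)·0 = 19/6
Highest expected payoff is 19/3, from Y2.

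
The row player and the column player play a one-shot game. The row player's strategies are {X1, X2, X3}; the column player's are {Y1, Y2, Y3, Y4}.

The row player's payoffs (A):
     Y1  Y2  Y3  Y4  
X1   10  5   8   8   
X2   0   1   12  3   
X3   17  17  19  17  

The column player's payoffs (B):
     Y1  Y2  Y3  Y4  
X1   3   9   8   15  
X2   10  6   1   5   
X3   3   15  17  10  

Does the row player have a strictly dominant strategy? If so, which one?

X3

A strategy is strictly dominant if it gives the row player a strictly higher payoff than every other strategy, against every choice by the opponent.
X3 strictly dominates: vs Y1: 17 > each of {10, 0}; vs Y2: 17 > each of {5, 1}; vs Y3: 19 > each of {8, 12}; vs Y4: 17 > each of {8, 3}.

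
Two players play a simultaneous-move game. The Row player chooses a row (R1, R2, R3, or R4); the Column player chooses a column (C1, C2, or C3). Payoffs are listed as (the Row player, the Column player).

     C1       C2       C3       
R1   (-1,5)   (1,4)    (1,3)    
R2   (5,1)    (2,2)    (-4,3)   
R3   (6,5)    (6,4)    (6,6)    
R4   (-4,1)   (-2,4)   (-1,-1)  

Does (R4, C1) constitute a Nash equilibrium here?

Holding the Column player at C1: the Row player gets -4 from R4 but could get 6 by switching to R3. The Row player has a profitable deviation.

No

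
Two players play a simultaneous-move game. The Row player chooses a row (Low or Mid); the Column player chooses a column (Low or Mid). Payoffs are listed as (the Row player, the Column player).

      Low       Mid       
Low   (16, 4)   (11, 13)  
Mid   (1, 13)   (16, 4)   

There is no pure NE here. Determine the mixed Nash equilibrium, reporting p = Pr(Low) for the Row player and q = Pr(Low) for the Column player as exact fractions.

Each player's mixing probability is pinned down by making the *other* player indifferent.
The Column player indifferent between Low and Mid: p·4 + (1−p)·13 = p·13 + (1−p)·4 ⟹ 13 + (-9)p = 4 + 9p ⟹ p = 1/2.
The Row player indifferent between Low and Mid: q·16 + (1−q)·11 = q·1 + (1−q)·16 ⟹ 11 + 5q = 16 + (-15)q ⟹ q = 1/4.

p = 1/2, q = 1/4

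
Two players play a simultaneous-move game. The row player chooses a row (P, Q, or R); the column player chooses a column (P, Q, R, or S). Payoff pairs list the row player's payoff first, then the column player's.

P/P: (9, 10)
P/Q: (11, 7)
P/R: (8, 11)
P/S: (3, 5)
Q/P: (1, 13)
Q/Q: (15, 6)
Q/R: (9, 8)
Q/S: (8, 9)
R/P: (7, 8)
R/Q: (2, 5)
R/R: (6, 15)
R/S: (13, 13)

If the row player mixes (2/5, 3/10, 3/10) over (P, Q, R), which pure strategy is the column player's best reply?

R

The column player's best reply maximizes expected payoff against the mix.
P: (2/5)·10 + (3/10)·13 + (3/10)·8 = 103/10
Q: (2/5)·7 + (3/10)·6 + (3/10)·5 = 61/10
R: (2/5)·11 + (3/10)·8 + (3/10)·15 = 113/10
S: (2/5)·5 + (3/10)·9 + (3/10)·13 = 43/5
Highest expected payoff is 113/10, from R.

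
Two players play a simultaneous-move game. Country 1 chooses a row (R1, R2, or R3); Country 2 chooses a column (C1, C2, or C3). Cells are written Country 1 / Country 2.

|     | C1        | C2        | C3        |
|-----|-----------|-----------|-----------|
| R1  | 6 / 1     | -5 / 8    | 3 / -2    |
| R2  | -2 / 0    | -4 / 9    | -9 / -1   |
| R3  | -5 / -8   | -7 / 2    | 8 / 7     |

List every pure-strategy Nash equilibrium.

Find each player's best response to every opponent strategy; NE are the intersections.
Country 1's best responses — vs C1: R1 (payoff 6); vs C2: R2 (payoff -4); vs C3: R3 (payoff 8).
Country 2's best responses — vs R1: C2 (payoff 8); vs R2: C2 (payoff 9); vs R3: C3 (payoff 7).
Mutual best responses occur at (R2, C2) and (R3, C3); at each, neither player gains by switching.

(R2, C2) and (R3, C3)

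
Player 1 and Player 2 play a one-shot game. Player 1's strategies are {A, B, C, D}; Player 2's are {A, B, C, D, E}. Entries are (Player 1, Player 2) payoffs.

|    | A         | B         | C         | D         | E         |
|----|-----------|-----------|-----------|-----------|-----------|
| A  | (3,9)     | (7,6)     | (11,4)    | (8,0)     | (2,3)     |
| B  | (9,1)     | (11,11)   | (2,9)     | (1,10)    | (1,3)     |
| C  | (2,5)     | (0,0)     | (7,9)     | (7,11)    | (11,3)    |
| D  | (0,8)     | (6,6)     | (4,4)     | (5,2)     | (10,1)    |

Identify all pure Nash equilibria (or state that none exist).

(B, B)

Find each player's best response to every opponent strategy; NE are the intersections.
Player 1's best responses — vs A: B (payoff 9); vs B: B (payoff 11); vs C: A (payoff 11); vs D: A (payoff 8); vs E: C (payoff 11).
Player 2's best responses — vs A: A (payoff 9); vs B: B (payoff 11); vs C: D (payoff 11); vs D: A (payoff 8).
The only mutual best response is (B, B); neither player gains by switching there.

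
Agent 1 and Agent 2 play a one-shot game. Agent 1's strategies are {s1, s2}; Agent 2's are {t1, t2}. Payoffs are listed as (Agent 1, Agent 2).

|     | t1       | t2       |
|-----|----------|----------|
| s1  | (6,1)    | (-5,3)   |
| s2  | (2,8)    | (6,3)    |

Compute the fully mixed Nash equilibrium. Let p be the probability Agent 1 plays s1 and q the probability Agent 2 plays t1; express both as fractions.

Each player's mixing probability is pinned down by making the *other* player indifferent.
Agent 2 indifferent between t1 and t2: p·1 + (1−p)·8 = p·3 + (1−p)·3 ⟹ 8 + (-7)p = 3 + 0p ⟹ p = 5/7.
Agent 1 indifferent between s1 and s2: q·6 + (1−q)·(-5) = q·2 + (1−q)·6 ⟹ (-5) + 11q = 6 + (-4)q ⟹ q = 11/15.

p = 5/7, q = 11/15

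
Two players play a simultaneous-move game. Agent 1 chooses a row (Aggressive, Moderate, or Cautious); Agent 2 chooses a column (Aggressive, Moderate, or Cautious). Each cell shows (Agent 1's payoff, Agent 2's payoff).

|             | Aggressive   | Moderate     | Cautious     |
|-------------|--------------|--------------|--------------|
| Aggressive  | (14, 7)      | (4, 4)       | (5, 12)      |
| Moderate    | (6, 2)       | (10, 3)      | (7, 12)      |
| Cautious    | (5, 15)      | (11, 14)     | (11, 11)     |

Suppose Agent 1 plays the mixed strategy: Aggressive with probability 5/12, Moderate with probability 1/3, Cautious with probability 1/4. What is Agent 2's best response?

Cautious

Agent 2's best reply maximizes expected payoff against the mix.
Aggressive: (5/12)·7 + (1/3)·2 + (1/4)·15 = 22/3
Moderate: (5/12)·4 + (1/3)·3 + (1/4)·14 = 37/6
Cautious: (5/12)·12 + (1/3)·12 + (1/4)·11 = 47/4
Highest expected payoff is 47/4, from Cautious.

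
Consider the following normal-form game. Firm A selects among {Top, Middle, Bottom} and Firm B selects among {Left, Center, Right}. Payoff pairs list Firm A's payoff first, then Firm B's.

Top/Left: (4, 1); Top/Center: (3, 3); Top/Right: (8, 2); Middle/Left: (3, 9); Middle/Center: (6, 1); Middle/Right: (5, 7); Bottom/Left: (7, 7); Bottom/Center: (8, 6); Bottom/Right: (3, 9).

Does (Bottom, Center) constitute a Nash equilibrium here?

Holding Firm B at Center: Firm A gets 8 from Bottom, versus 3 from Top, 6 from Middle. No profitable deviation for Firm A.
Holding Firm A at Bottom: Firm B gets 6 from Center but could get 9 by switching to Right. Firm B has a profitable deviation.

No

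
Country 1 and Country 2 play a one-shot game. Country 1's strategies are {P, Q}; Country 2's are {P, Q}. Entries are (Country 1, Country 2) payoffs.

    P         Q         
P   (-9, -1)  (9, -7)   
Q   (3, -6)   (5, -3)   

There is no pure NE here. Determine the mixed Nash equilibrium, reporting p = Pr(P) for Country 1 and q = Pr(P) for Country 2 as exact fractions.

Each player's mixing probability is pinned down by making the *other* player indifferent.
Country 2 indifferent between P and Q: p·(-1) + (1−p)·(-6) = p·(-7) + (1−p)·(-3) ⟹ (-6) + 5p = (-3) + (-4)p ⟹ p = 1/3.
Country 1 indifferent between P and Q: q·(-9) + (1−q)·9 = q·3 + (1−q)·5 ⟹ 9 + (-18)q = 5 + (-2)q ⟹ q = 1/4.

p = 1/3, q = 1/4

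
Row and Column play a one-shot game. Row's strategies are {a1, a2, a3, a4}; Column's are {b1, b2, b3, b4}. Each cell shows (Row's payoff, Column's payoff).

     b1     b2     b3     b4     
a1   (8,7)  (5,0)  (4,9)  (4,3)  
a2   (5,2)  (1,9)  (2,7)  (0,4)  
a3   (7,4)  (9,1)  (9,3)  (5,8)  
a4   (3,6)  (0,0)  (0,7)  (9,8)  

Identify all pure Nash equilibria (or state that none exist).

(a4, b4)

A profile is a Nash equilibrium when each player is best-responding to the other.
Row's best responses — vs b1: a1 (payoff 8); vs b2: a3 (payoff 9); vs b3: a3 (payoff 9); vs b4: a4 (payoff 9).
Column's best responses — vs a1: b3 (payoff 9); vs a2: b2 (payoff 9); vs a3: b4 (payoff 8); vs a4: b4 (payoff 8).
The only mutual best response is (a4, b4); neither player gains by switching there.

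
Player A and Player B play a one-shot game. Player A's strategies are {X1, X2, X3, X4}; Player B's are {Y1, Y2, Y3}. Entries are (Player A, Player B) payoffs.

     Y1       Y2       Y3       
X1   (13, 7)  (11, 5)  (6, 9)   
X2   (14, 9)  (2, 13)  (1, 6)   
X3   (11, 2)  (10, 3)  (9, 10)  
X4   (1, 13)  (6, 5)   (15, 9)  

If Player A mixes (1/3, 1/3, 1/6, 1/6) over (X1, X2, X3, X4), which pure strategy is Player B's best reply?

Y3

Player B's best reply maximizes expected payoff against the mix.
Y1: (1/3)·7 + (1/3)·9 + (1/6)·2 + (1/6)·13 = 47/6
Y2: (1/3)·5 + (1/3)·13 + (1/6)·3 + (1/6)·5 = 22/3
Y3: (1/3)·9 + (1/3)·6 + (1/6)·10 + (1/6)·9 = 49/6
Highest expected payoff is 49/6, from Y3.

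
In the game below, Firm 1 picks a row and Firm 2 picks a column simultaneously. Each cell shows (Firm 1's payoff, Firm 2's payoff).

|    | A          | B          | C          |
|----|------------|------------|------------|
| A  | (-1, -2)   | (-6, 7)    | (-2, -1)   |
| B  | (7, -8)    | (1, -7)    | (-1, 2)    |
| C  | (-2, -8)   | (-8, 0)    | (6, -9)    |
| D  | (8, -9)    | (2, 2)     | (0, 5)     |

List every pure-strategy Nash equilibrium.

No pure-strategy Nash equilibrium

A profile is a Nash equilibrium when each player is best-responding to the other.
Firm 1's best responses — vs A: D (payoff 8); vs B: D (payoff 2); vs C: C (payoff 6).
Firm 2's best responses — vs A: B (payoff 7); vs B: C (payoff 2); vs C: B (payoff 0); vs D: C (payoff 5).
No cell has both players best-responding. For instance, Firm 1's best reply to B is D, but against D Firm 2 prefers C over B.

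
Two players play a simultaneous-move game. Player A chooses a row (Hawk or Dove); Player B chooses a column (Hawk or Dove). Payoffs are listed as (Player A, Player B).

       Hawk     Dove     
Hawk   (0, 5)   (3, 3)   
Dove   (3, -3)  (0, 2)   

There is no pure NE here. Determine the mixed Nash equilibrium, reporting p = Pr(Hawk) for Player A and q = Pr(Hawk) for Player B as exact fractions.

p = 5/7, q = 1/2

Each player's mixing probability is pinned down by making the *other* player indifferent.
Player B indifferent between Hawk and Dove: p·5 + (1−p)·(-3) = p·3 + (1−p)·2 ⟹ (-3) + 8p = 2 + 1p ⟹ p = 5/7.
Player A indifferent between Hawk and Dove: q·0 + (1−q)·3 = q·3 + (1−q)·0 ⟹ 3 + (-3)q = 0 + 3q ⟹ q = 1/2.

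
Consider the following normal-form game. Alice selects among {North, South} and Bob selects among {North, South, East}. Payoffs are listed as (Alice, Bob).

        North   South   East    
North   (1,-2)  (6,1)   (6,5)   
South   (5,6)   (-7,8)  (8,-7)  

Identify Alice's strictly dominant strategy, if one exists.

None

A strategy is strictly dominant if it gives Alice a strictly higher payoff than every other strategy, against every choice by the opponent.
North is not dominant: against North, South gives 5 > 1.
South is not dominant: against South, North gives 6 > -7.
No single strategy is best against every opponent action.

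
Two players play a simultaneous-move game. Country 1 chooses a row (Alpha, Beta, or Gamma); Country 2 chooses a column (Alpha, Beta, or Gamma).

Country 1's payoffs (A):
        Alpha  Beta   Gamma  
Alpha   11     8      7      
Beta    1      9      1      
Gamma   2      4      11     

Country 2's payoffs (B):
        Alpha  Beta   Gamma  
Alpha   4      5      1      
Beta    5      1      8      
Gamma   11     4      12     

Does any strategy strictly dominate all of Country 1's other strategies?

No strictly dominant strategy

Check whether one of Country 1's strategies beats all alternatives regardless of what the opponent does.
Alpha is not dominant: against Beta, Beta gives 9 > 8.
Beta is not dominant: against Alpha, Alpha gives 11 > 1.
Gamma is not dominant: against Alpha, Alpha gives 11 > 2.
No single strategy is best against every opponent action.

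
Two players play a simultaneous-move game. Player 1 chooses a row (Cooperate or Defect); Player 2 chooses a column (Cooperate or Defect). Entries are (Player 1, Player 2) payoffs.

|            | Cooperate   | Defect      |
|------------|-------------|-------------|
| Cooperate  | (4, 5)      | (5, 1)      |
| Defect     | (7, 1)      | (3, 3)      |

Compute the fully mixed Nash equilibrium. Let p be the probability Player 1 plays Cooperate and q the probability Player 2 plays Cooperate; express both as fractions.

Each player's mixing probability is pinned down by making the *other* player indifferent.
Player 2 indifferent between Cooperate and Defect: p·5 + (1−p)·1 = p·1 + (1−p)·3 ⟹ 1 + 4p = 3 + (-2)p ⟹ p = 1/3.
Player 1 indifferent between Cooperate and Defect: q·4 + (1−q)·5 = q·7 + (1−q)·3 ⟹ 5 + (-1)q = 3 + 4q ⟹ q = 2/5.

p = 1/3, q = 2/5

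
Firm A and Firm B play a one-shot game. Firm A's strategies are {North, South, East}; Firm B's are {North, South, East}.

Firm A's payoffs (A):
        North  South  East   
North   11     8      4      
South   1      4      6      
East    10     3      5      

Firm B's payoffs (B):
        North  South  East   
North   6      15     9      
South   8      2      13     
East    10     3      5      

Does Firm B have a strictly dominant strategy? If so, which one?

A strategy is strictly dominant if it gives Firm B a strictly higher payoff than every other strategy, against every choice by the opponent.
North is not dominant: against North, South gives 15 > 6.
South is not dominant: against South, North gives 8 > 2.
East is not dominant: against North, South gives 15 > 9.
No single strategy is best against every opponent action.

No strictly dominant strategy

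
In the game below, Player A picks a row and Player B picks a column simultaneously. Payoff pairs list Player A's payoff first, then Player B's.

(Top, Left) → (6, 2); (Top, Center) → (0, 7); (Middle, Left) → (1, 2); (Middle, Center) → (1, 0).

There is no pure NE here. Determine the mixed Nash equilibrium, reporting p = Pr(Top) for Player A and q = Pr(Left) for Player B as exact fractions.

Each player's mixing probability is pinned down by making the *other* player indifferent.
Player B indifferent between Left and Center: p·2 + (1−p)·2 = p·7 + (1−p)·0 ⟹ 2 + 0p = 0 + 7p ⟹ p = 2/7.
Player A indifferent between Top and Middle: q·6 + (1−q)·0 = q·1 + (1−q)·1 ⟹ 0 + 6q = 1 + 0q ⟹ q = 1/6.

p = 2/7, q = 1/6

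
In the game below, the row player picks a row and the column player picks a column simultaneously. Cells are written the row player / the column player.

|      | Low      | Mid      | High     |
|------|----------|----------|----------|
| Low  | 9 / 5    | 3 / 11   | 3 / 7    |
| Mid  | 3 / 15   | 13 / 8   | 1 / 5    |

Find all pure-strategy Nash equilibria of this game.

None

Check mutual best responses: a cell is a NE iff neither player can gain by unilaterally deviating.
The row player's best responses — vs Low: Low (payoff 9); vs Mid: Mid (payoff 13); vs High: Low (payoff 3).
The column player's best responses — vs Low: Mid (payoff 11); vs Mid: Low (payoff 15).
No cell has both players best-responding. For instance, the row player's best reply to High is Low, but against Low the column player prefers Mid over High.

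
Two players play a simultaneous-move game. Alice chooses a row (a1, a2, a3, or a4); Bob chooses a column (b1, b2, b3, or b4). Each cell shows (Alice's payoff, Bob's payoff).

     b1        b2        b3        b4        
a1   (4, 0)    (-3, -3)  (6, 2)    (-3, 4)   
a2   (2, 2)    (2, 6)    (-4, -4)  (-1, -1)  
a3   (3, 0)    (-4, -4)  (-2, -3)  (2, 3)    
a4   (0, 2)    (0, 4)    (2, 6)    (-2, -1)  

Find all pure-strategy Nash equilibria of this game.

(a2, b2) and (a3, b4)

Find each player's best response to every opponent strategy; NE are the intersections.
Alice's best responses — vs b1: a1 (payoff 4); vs b2: a2 (payoff 2); vs b3: a1 (payoff 6); vs b4: a3 (payoff 2).
Bob's best responses — vs a1: b4 (payoff 4); vs a2: b2 (payoff 6); vs a3: b4 (payoff 3); vs a4: b3 (payoff 6).
Mutual best responses occur at (a2, b2) and (a3, b4); at each, neither player gains by switching.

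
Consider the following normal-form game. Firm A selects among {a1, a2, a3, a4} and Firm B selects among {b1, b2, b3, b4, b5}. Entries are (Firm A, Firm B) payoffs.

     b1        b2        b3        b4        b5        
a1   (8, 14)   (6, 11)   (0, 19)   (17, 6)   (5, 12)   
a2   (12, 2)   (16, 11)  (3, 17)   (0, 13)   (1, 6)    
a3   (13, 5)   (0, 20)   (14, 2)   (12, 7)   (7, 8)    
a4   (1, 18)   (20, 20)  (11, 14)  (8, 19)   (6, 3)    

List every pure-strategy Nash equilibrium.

Check mutual best responses: a cell is a NE iff neither player can gain by unilaterally deviating.
Firm A's best responses — vs b1: a3 (payoff 13); vs b2: a4 (payoff 20); vs b3: a3 (payoff 14); vs b4: a1 (payoff 17); vs b5: a3 (payoff 7).
Firm B's best responses — vs a1: b3 (payoff 19); vs a2: b3 (payoff 17); vs a3: b2 (payoff 20); vs a4: b2 (payoff 20).
The only mutual best response is (a4, b2); neither player gains by switching there.

(a4, b2)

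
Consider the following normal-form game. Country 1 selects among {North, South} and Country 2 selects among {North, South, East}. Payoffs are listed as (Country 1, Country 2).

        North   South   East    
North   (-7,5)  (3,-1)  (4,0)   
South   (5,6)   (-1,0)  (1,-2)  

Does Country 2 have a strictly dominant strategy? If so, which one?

Check whether one of Country 2's strategies beats all alternatives regardless of what the opponent does.
North strictly dominates: vs North: 5 > each of {-1, 0}; vs South: 6 > each of {0, -2}.

North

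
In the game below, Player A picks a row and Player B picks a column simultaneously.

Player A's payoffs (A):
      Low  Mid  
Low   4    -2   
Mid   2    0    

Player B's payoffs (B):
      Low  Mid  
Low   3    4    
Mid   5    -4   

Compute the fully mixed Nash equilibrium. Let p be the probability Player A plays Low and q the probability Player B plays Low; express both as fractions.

p = 9/10, q = 1/2

In a mixed NE each player is indifferent between their pure strategies, so the opponent's mix sets the indifference.
Player B indifferent between Low and Mid: p·3 + (1−p)·5 = p·4 + (1−p)·(-4) ⟹ 5 + (-2)p = (-4) + 8p ⟹ p = 9/10.
Player A indifferent between Low and Mid: q·4 + (1−q)·(-2) = q·2 + (1−q)·0 ⟹ (-2) + 6q = 0 + 2q ⟹ q = 1/2.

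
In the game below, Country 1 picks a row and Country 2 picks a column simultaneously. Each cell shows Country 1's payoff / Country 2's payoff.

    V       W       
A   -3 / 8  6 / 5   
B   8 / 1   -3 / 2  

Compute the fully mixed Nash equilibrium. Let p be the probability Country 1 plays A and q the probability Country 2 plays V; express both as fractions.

p = 1/4, q = 9/20

Each player's mixing probability is pinned down by making the *other* player indifferent.
Country 2 indifferent between V and W: p·8 + (1−p)·1 = p·5 + (1−p)·2 ⟹ 1 + 7p = 2 + 3p ⟹ p = 1/4.
Country 1 indifferent between A and B: q·(-3) + (1−q)·6 = q·8 + (1−q)·(-3) ⟹ 6 + (-9)q = (-3) + 11q ⟹ q = 9/20.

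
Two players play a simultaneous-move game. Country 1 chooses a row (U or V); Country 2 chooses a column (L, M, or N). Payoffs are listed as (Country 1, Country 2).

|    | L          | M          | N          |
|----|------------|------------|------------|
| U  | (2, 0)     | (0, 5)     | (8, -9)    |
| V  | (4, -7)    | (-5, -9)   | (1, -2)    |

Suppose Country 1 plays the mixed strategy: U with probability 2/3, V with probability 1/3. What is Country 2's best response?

Compute Country 2's expected payoff from each pure strategy against the given mix.
L: (2/3)·0 + (1/3)·(-7) = -7/3
M: (2/3)·5 + (1/3)·(-9) = 1/3
N: (2/3)·(-9) + (1/3)·(-2) = -20/3
Highest expected payoff is 1/3, from M.

M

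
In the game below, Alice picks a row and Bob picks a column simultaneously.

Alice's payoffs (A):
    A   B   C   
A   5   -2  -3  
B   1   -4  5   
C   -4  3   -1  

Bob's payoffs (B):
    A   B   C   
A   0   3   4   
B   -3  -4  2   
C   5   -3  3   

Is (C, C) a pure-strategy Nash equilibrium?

No

Holding Bob at C: Alice gets -1 from C but could get 5 by switching to B. Alice has a profitable deviation.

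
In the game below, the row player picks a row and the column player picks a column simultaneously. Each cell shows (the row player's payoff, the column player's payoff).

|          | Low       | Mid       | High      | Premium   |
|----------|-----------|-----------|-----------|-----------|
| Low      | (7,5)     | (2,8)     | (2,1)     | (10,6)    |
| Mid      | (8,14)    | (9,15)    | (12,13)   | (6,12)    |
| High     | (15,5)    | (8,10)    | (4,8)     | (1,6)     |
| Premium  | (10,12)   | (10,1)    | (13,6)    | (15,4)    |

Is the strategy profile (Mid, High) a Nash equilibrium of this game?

Holding the column player at High: the row player gets 12 from Mid but could get 13 by switching to Premium. The row player has a profitable deviation.

No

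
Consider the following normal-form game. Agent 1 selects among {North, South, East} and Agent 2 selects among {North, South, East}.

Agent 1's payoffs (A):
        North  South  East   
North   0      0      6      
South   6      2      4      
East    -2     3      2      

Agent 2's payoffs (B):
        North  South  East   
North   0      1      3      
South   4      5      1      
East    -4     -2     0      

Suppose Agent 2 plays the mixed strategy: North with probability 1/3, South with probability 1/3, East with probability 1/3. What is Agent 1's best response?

Compute Agent 1's expected payoff from each pure strategy against the given mix.
North: (1/3)·0 + (1/3)·0 + (1/3)·6 = 2
South: (1/3)·6 + (1/3)·2 + (1/3)·4 = 4
East: (1/3)·(-2) + (1/3)·3 + (1/3)·2 = 1
Highest expected payoff is 4, from South.

South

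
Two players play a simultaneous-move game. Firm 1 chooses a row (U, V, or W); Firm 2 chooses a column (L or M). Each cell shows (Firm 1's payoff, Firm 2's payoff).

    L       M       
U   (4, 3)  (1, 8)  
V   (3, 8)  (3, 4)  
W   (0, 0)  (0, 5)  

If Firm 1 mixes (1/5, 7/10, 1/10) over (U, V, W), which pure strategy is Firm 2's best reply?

Compute Firm 2's expected payoff from each pure strategy against the given mix.
L: (1/5)·3 + (7/10)·8 + (1/10)·0 = 31/5
M: (1/5)·8 + (7/10)·4 + (1/10)·5 = 49/10
Highest expected payoff is 31/5, from L.

L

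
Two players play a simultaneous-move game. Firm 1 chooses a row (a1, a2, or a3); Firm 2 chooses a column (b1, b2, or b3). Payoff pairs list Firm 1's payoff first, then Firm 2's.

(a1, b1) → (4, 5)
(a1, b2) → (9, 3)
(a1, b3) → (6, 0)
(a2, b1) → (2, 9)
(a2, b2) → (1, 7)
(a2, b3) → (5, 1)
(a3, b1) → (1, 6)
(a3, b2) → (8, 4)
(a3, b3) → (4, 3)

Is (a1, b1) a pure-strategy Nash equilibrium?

Holding Firm 2 at b1: Firm 1 gets 4 from a1, versus 2 from a2, 1 from a3. No profitable deviation for Firm 1.
Holding Firm 1 at a1: Firm 2 gets 5 from b1, versus 3 from b2, 0 from b3. No profitable deviation for Firm 2 either.

Yes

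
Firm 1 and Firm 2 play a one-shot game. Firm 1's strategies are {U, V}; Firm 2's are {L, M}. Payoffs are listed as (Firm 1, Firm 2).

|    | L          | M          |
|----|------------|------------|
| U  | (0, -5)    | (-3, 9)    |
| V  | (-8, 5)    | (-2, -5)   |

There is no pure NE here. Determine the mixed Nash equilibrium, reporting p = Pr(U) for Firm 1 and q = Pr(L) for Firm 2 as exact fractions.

In a mixed NE each player is indifferent between their pure strategies, so the opponent's mix sets the indifference.
Firm 2 indifferent between L and M: p·(-5) + (1−p)·5 = p·9 + (1−p)·(-5) ⟹ 5 + (-10)p = (-5) + 14p ⟹ p = 5/12.
Firm 1 indifferent between U and V: q·0 + (1−q)·(-3) = q·(-8) + (1−q)·(-2) ⟹ (-3) + 3q = (-2) + (-6)q ⟹ q = 1/9.

p = 5/12, q = 1/9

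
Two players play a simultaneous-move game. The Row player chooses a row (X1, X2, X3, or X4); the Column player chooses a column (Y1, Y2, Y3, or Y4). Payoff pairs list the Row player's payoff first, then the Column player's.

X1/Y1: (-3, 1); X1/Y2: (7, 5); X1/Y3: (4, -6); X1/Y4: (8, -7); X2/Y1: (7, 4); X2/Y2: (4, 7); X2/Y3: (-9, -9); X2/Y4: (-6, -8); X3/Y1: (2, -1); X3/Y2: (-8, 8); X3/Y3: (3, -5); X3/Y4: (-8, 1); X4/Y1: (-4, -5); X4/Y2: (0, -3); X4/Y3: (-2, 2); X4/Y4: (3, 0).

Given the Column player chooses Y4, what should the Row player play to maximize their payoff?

X1

With the Column player fixed at Y4, the Row player's payoffs are: X1 → 8, X2 → -6, X3 → -8, X4 → 3.
The maximum is 8, achieved by X1.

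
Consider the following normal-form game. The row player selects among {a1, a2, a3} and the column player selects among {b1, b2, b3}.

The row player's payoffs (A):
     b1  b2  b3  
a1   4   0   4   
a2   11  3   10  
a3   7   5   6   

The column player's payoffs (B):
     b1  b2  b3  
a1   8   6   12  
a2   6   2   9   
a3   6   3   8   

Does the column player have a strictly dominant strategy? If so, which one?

A strategy is strictly dominant if it gives the column player a strictly higher payoff than every other strategy, against every choice by the opponent.
b3 strictly dominates: vs a1: 12 > each of {8, 6}; vs a2: 9 > each of {6, 2}; vs a3: 8 > each of {6, 3}.

b3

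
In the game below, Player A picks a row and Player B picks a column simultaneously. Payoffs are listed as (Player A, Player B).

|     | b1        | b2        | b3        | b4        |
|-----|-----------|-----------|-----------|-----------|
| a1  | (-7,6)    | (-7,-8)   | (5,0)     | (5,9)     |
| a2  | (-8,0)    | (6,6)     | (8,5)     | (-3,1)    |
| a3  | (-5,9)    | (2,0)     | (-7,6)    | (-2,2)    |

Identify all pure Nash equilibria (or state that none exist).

(a1, b4), (a2, b2), and (a3, b1)

Check mutual best responses: a cell is a NE iff neither player can gain by unilaterally deviating.
Player A's best responses — vs b1: a3 (payoff -5); vs b2: a2 (payoff 6); vs b3: a2 (payoff 8); vs b4: a1 (payoff 5).
Player B's best responses — vs a1: b4 (payoff 9); vs a2: b2 (payoff 6); vs a3: b1 (payoff 9).
Mutual best responses occur at (a1, b4), (a2, b2), and (a3, b1); at each, neither player gains by switching.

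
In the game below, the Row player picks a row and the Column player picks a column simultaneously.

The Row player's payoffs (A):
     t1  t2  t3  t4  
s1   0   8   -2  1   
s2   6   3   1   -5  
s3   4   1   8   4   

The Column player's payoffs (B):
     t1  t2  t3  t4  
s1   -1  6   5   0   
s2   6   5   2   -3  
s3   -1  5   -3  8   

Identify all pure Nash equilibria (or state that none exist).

A profile is a Nash equilibrium when each player is best-responding to the other.
The Row player's best responses — vs t1: s2 (payoff 6); vs t2: s1 (payoff 8); vs t3: s3 (payoff 8); vs t4: s3 (payoff 4).
The Column player's best responses — vs s1: t2 (payoff 6); vs s2: t1 (payoff 6); vs s3: t4 (payoff 8).
Mutual best responses occur at (s1, t2), (s2, t1), and (s3, t4); at each, neither player gains by switching.

(s1, t2), (s2, t1), and (s3, t4)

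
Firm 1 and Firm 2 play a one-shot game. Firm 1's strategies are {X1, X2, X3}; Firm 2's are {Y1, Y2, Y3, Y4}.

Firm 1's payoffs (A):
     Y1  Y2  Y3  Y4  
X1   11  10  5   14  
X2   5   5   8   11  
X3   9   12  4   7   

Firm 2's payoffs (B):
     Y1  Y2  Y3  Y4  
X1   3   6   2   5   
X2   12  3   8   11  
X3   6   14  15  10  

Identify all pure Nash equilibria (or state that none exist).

A profile is a Nash equilibrium when each player is best-responding to the other.
Firm 1's best responses — vs Y1: X1 (payoff 11); vs Y2: X3 (payoff 12); vs Y3: X2 (payoff 8); vs Y4: X1 (payoff 14).
Firm 2's best responses — vs X1: Y2 (payoff 6); vs X2: Y1 (payoff 12); vs X3: Y3 (payoff 15).
No cell has both players best-responding. For instance, Firm 1's best reply to Y2 is X3, but against X3 Firm 2 prefers Y3 over Y2.

None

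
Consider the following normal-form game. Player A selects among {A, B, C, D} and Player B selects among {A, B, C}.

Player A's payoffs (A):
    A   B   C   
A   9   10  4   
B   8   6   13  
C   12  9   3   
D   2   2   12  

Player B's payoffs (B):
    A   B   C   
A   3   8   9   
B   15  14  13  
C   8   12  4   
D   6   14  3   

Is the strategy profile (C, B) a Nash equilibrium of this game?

No

Holding Player B at B: Player A gets 9 from C but could get 10 by switching to A. Player A has a profitable deviation.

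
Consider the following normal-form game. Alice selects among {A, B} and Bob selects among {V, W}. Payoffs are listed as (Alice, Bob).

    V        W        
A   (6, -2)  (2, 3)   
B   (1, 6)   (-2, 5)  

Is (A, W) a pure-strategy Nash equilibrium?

Holding Bob at W: Alice gets 2 from A, versus -2 from B. No profitable deviation for Alice.
Holding Alice at A: Bob gets 3 from W, versus -2 from V. No profitable deviation for Bob either.

Yes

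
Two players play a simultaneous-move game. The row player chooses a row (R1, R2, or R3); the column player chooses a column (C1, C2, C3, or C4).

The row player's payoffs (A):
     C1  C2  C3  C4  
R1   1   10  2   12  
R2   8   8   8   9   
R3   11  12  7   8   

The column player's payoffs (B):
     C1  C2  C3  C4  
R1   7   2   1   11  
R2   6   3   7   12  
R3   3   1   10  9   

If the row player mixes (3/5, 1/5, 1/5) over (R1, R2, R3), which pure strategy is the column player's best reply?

C4

The column player's best reply maximizes expected payoff against the mix.
C1: (3/5)·7 + (1/5)·6 + (1/5)·3 = 6
C2: (3/5)·2 + (1/5)·3 + (1/5)·1 = 2
C3: (3/5)·1 + (1/5)·7 + (1/5)·10 = 4
C4: (3/5)·11 + (1/5)·12 + (1/5)·9 = 54/5
Highest expected payoff is 54/5, from C4.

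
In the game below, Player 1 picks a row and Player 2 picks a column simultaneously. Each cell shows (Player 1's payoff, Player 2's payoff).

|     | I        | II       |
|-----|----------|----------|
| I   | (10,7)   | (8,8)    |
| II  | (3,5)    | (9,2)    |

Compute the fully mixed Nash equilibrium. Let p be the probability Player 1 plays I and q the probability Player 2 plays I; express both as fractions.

p = 3/4, q = 1/8

In a mixed NE each player is indifferent between their pure strategies, so the opponent's mix sets the indifference.
Player 2 indifferent between I and II: p·7 + (1−p)·5 = p·8 + (1−p)·2 ⟹ 5 + 2p = 2 + 6p ⟹ p = 3/4.
Player 1 indifferent between I and II: q·10 + (1−q)·8 = q·3 + (1−q)·9 ⟹ 8 + 2q = 9 + (-6)q ⟹ q = 1/8.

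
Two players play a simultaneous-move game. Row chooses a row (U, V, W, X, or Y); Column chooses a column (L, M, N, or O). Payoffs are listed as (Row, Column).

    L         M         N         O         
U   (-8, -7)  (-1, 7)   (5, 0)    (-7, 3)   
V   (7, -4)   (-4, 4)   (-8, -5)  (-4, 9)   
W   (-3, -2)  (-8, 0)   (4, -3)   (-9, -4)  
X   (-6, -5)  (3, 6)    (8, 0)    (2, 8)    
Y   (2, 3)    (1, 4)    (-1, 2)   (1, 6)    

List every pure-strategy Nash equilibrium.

(X, O)

A profile is a Nash equilibrium when each player is best-responding to the other.
Row's best responses — vs L: V (payoff 7); vs M: X (payoff 3); vs N: X (payoff 8); vs O: X (payoff 2).
Column's best responses — vs U: M (payoff 7); vs V: O (payoff 9); vs W: M (payoff 0); vs X: O (payoff 8); vs Y: O (payoff 6).
The only mutual best response is (X, O); neither player gains by switching there.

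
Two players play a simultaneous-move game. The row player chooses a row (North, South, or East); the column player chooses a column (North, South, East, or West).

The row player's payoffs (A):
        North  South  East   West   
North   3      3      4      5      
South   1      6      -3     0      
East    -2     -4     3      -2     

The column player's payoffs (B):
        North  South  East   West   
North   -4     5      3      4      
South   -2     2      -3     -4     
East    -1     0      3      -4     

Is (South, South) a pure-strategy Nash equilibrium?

Holding the column player at South: the row player gets 6 from South, versus 3 from North, -4 from East. No profitable deviation for the row player.
Holding the row player at South: the column player gets 2 from South, versus -2 from North, -3 from East, -4 from West. No profitable deviation for the column player either.

Yes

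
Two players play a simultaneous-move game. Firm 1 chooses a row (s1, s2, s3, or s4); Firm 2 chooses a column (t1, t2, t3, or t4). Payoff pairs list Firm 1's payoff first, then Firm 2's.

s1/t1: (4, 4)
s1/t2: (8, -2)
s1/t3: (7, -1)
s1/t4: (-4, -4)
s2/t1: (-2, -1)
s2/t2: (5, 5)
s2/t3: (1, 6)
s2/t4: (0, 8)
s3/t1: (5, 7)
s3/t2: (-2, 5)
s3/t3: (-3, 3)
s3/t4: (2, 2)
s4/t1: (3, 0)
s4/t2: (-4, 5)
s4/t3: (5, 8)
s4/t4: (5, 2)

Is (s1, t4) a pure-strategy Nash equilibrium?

No

Holding Firm 2 at t4: Firm 1 gets -4 from s1 but could get 5 by switching to s4. Firm 1 has a profitable deviation.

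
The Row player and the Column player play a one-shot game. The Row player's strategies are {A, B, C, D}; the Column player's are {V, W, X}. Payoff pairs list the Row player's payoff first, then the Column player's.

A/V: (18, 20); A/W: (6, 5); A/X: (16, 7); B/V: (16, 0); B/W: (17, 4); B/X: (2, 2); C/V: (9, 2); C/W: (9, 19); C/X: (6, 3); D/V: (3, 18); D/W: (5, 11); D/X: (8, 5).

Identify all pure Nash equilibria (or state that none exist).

(A, V) and (B, W)

Check mutual best responses: a cell is a NE iff neither player can gain by unilaterally deviating.
The Row player's best responses — vs V: A (payoff 18); vs W: B (payoff 17); vs X: A (payoff 16).
The Column player's best responses — vs A: V (payoff 20); vs B: W (payoff 4); vs C: W (payoff 19); vs D: V (payoff 18).
Mutual best responses occur at (A, V) and (B, W); at each, neither player gains by switching.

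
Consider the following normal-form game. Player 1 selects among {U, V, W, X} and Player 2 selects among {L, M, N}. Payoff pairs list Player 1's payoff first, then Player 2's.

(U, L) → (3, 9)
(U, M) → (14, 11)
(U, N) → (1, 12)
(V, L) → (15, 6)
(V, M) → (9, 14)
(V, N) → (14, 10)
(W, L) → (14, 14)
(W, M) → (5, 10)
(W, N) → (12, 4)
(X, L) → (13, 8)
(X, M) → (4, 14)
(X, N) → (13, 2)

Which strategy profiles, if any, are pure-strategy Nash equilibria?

There is no pure-strategy Nash equilibrium

Check mutual best responses: a cell is a NE iff neither player can gain by unilaterally deviating.
Player 1's best responses — vs L: V (payoff 15); vs M: U (payoff 14); vs N: V (payoff 14).
Player 2's best responses — vs U: N (payoff 12); vs V: M (payoff 14); vs W: L (payoff 14); vs X: M (payoff 14).
No cell has both players best-responding. For instance, Player 1's best reply to N is V, but against V Player 2 prefers M over N.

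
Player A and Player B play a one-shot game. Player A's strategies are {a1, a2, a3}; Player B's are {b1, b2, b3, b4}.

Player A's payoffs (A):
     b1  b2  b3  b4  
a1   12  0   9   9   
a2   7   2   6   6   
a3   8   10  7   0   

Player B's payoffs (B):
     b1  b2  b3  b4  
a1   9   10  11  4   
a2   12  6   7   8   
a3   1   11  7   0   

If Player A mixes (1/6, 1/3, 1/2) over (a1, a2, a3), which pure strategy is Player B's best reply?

b2

Compute Player B's expected payoff from each pure strategy against the given mix.
b1: (1/6)·9 + (1/3)·12 + (1/2)·1 = 6
b2: (1/6)·10 + (1/3)·6 + (1/2)·11 = 55/6
b3: (1/6)·11 + (1/3)·7 + (1/2)·7 = 23/3
b4: (1/6)·4 + (1/3)·8 + (1/2)·0 = 10/3
Highest expected payoff is 55/6, from b2.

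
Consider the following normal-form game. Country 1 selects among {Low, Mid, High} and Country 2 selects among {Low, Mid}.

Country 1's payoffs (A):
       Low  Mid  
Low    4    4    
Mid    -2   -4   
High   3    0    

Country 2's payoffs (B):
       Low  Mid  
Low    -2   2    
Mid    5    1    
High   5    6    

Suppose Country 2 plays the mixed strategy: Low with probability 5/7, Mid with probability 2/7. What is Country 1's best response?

Low

Compute Country 1's expected payoff from each pure strategy against the given mix.
Low: (5/7)·4 + (2/7)·4 = 4
Mid: (5/7)·(-2) + (2/7)·(-4) = -18/7
High: (5/7)·3 + (2/7)·0 = 15/7
Highest expected payoff is 4, from Low.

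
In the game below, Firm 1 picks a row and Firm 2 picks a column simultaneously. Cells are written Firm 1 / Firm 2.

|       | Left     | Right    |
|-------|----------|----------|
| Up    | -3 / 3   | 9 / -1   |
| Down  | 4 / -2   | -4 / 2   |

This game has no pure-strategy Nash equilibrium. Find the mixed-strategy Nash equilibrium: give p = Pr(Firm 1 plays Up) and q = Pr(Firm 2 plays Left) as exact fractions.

In a mixed NE each player is indifferent between their pure strategies, so the opponent's mix sets the indifference.
Firm 2 indifferent between Left and Right: p·3 + (1−p)·(-2) = p·(-1) + (1−p)·2 ⟹ (-2) + 5p = 2 + (-3)p ⟹ p = 1/2.
Firm 1 indifferent between Up and Down: q·(-3) + (1−q)·9 = q·4 + (1−q)·(-4) ⟹ 9 + (-12)q = (-4) + 8q ⟹ q = 13/20.

p = 1/2, q = 13/20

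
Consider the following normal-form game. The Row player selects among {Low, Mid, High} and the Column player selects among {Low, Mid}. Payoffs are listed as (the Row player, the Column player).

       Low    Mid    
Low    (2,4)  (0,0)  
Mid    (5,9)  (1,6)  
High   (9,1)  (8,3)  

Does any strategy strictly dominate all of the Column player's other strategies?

No strictly dominant strategy

A strategy is strictly dominant if it gives the Column player a strictly higher payoff than every other strategy, against every choice by the opponent.
Low is not dominant: against High, Mid gives 3 > 1.
Mid is not dominant: against Low, Low gives 4 > 0.
No single strategy is best against every opponent action.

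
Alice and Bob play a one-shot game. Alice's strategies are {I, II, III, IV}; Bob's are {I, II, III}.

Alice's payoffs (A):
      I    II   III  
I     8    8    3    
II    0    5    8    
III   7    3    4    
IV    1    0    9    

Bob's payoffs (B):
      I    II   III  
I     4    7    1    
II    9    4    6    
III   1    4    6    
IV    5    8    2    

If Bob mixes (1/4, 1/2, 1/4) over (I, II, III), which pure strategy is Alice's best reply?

I

Alice's best reply maximizes expected payoff against the mix.
I: (1/4)·8 + (1/2)·8 + (1/4)·3 = 27/4
II: (1/4)·0 + (1/2)·5 + (1/4)·8 = 9/2
III: (1/4)·7 + (1/2)·3 + (1/4)·4 = 17/4
IV: (1/4)·1 + (1/2)·0 + (1/4)·9 = 5/2
Highest expected payoff is 27/4, from I.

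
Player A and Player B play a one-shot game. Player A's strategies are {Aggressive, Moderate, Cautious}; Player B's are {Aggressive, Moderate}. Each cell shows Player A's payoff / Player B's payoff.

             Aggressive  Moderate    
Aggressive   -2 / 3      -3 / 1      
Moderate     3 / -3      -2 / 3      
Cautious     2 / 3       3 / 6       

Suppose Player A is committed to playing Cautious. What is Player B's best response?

With Player A fixed at Cautious, Player B's payoffs are: Aggressive → 3, Moderate → 6.
The maximum is 6, achieved by Moderate.

Moderate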